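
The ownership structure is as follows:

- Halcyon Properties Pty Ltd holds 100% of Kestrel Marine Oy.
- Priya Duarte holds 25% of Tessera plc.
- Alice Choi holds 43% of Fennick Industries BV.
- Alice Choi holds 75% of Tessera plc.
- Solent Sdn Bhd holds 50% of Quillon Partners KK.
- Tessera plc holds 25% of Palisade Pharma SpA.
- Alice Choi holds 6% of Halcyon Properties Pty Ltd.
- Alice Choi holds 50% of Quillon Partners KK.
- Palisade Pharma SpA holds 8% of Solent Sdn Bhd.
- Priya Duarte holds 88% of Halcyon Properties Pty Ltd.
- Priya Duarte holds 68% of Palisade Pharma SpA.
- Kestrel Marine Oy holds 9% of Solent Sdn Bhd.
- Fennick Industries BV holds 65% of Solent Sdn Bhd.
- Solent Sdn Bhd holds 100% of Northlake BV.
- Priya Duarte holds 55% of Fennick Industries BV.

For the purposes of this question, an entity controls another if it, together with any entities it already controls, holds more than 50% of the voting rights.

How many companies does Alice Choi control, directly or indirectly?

1

Alice holds 75% of Tessera, so Alice controls Tessera.
No other company's threshold is met.
Alice controls 1 company.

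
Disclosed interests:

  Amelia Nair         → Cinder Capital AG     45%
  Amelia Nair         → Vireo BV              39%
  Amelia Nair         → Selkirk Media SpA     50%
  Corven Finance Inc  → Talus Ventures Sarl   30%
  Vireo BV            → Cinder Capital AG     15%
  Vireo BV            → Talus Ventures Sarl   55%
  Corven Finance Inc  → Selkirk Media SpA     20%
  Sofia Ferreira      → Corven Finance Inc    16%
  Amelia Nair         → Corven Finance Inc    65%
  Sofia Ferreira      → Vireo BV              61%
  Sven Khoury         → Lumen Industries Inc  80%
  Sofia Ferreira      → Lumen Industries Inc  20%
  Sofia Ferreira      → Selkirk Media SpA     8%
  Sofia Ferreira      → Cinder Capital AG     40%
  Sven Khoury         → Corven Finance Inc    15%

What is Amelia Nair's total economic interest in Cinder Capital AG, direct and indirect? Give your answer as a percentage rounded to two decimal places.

50.85%

Amelia reaches Cinder along 2 paths.
Direct stake: 45% = 45%.
Via Vireo: 39% × 15% = 5.85%.
Total: 45% + 5.85% = 50.85%.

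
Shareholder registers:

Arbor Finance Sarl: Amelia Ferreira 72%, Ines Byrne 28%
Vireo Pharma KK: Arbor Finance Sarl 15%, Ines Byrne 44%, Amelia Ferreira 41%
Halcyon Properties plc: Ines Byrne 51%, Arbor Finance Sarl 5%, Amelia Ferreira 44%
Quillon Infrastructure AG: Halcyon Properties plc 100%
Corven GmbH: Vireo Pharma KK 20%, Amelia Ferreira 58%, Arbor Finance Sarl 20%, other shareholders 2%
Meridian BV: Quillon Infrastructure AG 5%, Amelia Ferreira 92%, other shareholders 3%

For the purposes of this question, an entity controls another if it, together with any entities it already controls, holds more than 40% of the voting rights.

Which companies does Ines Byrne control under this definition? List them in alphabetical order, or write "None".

Halcyon Properties plc, Quillon Infrastructure AG, Vireo Pharma KK

Ines holds 44% of Vireo, so Ines controls Vireo.
Ines holds 51% of Halcyon, so Ines controls Halcyon.
Halcyon holds 100% of Quillon, so Ines controls Quillon.
No other company's threshold is met.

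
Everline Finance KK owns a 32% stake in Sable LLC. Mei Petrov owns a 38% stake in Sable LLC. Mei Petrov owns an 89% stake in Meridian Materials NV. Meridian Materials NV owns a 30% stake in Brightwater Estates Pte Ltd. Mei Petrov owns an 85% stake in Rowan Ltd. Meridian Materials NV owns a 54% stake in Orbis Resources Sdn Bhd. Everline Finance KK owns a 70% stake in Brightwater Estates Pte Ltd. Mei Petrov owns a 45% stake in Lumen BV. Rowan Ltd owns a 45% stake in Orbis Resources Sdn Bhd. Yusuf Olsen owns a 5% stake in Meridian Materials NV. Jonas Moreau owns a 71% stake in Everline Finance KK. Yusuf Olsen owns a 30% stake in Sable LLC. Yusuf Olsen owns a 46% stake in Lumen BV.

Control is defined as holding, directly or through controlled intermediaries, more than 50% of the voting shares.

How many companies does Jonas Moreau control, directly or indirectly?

2

Jonas holds 71% of Everline, so Jonas controls Everline.
Everline holds 70% of Brightwater, so Jonas controls Brightwater.
No other company's threshold is met.
Jonas controls 2 companies.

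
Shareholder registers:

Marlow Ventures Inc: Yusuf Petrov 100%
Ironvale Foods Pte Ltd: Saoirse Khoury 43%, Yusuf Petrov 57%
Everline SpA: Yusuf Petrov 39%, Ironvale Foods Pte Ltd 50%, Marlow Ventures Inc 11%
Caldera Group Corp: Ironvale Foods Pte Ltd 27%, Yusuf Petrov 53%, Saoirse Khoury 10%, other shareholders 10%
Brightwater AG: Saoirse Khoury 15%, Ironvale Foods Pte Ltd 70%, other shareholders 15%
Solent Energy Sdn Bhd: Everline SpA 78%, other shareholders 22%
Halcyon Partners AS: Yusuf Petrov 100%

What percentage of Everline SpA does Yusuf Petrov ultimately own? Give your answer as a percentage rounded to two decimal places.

78.50%

Yusuf reaches Everline along 3 paths.
Direct stake: 39% = 39%.
Via Ironvale: 57% × 50% = 28.5%.
Via Marlow: 100% × 11% = 11%.
Total: 39% + 28.5% + 11% = 78.5%.
Rounded: 78.50%.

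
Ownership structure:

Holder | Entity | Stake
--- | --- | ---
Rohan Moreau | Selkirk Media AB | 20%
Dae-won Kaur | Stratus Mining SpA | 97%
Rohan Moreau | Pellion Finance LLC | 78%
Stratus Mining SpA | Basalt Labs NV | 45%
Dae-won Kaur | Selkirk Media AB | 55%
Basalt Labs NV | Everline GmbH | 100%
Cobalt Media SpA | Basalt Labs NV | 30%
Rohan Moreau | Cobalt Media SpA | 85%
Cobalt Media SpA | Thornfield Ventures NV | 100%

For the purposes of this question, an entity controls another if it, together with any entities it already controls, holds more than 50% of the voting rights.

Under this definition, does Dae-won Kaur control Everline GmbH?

Dae-won holds 97% of Stratus, so Dae-won controls Stratus.
Dae-won holds 55% of Selkirk, so Dae-won controls Selkirk.
Neither Dae-won nor any entity Dae-won controls holds any voting interest in Everline.
So Dae-won does not control Everline.

No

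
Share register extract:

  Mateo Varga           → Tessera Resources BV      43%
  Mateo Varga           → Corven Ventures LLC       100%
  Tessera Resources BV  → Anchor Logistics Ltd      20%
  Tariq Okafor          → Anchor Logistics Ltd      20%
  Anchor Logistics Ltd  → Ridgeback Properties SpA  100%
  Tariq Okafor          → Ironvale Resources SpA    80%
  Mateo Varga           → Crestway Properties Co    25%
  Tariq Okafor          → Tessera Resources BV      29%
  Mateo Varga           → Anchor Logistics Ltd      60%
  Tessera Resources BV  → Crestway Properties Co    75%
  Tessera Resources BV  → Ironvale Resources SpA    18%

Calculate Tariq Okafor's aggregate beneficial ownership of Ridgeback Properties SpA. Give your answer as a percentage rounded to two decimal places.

Tariq reaches Ridgeback along 2 paths.
Via Anchor: 20% × 100% = 20%.
Via Tessera → Anchor: 29% × 20% × 100% = 5.8%.
Total: 20% + 5.8% = 25.8%.
Rounded: 25.80%.

25.80%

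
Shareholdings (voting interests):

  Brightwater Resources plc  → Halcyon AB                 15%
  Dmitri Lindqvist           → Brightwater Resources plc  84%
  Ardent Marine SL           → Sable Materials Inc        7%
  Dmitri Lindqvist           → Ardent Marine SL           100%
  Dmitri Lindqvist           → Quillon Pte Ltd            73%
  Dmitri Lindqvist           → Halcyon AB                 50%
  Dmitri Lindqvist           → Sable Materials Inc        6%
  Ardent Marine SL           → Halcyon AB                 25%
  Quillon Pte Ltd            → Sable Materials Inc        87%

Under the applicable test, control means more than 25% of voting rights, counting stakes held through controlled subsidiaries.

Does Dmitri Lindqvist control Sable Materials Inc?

Dmitri holds 73% of Quillon, so Dmitri controls Quillon.
Dmitri holds 100% of Ardent, so Dmitri controls Ardent.
Quillon and Dmitri and Ardent together hold 87% + 6% + 7% = 100% of Sable, so Dmitri controls Sable.

Yes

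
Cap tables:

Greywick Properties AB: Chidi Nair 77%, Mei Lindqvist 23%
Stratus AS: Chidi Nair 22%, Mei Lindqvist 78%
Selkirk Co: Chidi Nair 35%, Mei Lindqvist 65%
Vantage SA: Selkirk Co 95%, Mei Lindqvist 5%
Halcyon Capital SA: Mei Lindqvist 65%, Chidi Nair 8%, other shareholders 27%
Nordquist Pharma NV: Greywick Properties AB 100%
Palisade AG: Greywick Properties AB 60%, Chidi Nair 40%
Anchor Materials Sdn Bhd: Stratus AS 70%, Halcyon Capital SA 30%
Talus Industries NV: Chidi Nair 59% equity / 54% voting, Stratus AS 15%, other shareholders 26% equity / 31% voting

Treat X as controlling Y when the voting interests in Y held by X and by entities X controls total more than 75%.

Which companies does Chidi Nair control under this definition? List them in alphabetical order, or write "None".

Greywick Properties AB, Nordquist Pharma NV, Palisade AG

Chidi holds 77% of Greywick, so Chidi controls Greywick.
Greywick holds 100% of Nordquist, so Chidi controls Nordquist.
Greywick and Chidi together hold 60% + 40% = 100% of Palisade, so Chidi controls Palisade.
No other company's threshold is met.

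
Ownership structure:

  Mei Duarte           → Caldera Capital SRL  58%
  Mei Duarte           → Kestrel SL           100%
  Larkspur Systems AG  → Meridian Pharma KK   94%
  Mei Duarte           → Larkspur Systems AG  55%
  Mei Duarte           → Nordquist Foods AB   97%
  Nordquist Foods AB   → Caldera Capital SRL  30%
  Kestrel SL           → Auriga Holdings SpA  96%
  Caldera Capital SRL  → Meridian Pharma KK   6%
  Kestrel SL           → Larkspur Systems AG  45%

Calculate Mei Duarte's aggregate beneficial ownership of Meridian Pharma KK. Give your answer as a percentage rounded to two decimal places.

99.23%

Mei reaches Meridian along 4 paths.
Via Caldera: 58% × 6% = 3.48%.
Via Nordquist → Caldera: 97% × 30% × 6% = 1.746%.
Via Kestrel → Larkspur: 100% × 45% × 94% = 42.3%.
Via Larkspur: 55% × 94% = 51.7%.
Total: 3.48% + 1.746% + 42.3% + 51.7% = 99.226%.
Rounded: 99.23%.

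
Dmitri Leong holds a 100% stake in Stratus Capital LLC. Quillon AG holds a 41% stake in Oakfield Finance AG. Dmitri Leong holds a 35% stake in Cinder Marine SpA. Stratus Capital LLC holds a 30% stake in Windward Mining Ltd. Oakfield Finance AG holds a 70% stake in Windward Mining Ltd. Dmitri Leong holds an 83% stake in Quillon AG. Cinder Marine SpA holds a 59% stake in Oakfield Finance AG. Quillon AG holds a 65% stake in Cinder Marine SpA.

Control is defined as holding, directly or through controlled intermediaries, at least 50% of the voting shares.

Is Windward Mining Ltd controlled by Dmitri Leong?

Dmitri holds 83% of Quillon, so Dmitri controls Quillon.
Dmitri and Quillon together hold 35% + 65% = 100% of Cinder, so Dmitri controls Cinder.
Quillon and Cinder together hold 41% + 59% = 100% of Oakfield, so Dmitri controls Oakfield.
Dmitri holds 100% of Stratus, so Dmitri controls Stratus.
Stratus and Oakfield together hold 30% + 70% = 100% of Windward, so Dmitri controls Windward.

Yes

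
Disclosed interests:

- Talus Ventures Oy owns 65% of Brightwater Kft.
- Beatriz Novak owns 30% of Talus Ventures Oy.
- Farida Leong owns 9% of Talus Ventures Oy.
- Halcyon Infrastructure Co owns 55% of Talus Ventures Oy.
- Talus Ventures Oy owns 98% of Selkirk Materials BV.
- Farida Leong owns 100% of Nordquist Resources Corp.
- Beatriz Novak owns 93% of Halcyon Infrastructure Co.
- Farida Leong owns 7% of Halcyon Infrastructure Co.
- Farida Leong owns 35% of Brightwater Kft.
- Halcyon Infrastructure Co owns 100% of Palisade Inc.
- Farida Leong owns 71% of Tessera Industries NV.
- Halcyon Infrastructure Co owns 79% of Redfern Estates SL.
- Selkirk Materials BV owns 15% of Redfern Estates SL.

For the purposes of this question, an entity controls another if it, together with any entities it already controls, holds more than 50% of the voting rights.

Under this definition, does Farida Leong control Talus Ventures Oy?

Farida holds 71% of Tessera, so Farida controls Tessera.
Farida holds 100% of Nordquist, so Farida controls Nordquist.
In Talus, Farida's side holds only 9%, not > 50%.
So Farida does not control Talus.

No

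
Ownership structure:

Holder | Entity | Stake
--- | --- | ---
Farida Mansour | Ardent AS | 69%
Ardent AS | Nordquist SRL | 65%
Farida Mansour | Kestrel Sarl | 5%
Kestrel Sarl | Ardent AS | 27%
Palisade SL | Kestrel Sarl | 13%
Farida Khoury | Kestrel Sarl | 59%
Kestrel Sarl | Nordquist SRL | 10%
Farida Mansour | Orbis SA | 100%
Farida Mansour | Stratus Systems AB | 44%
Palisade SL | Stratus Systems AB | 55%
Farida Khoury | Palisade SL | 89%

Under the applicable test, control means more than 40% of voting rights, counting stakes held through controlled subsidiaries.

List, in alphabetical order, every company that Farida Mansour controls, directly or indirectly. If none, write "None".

Ardent AS, Nordquist SRL, Orbis SA, Stratus Systems AB

Farida Mansour holds 44% of Stratus, so Farida Mansour controls Stratus.
Farida Mansour holds 69% of Ardent, so Farida Mansour controls Ardent.
Ardent holds 65% of Nordquist, so Farida Mansour controls Nordquist.
Farida Mansour holds 100% of Orbis, so Farida Mansour controls Orbis.
No other company's threshold is met.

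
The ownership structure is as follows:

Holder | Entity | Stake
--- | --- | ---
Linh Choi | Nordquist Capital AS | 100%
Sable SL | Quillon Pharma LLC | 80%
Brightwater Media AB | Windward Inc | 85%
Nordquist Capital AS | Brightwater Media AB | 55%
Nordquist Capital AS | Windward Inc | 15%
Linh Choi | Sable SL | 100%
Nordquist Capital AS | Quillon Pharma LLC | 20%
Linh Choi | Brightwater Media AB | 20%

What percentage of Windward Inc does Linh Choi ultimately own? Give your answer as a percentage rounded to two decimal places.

Linh reaches Windward along 3 paths.
Via Nordquist: 100% × 15% = 15%.
Via Brightwater: 20% × 85% = 17%.
Via Nordquist → Brightwater: 100% × 55% × 85% = 46.75%.
Total: 15% + 17% + 46.75% = 78.75%.

78.75%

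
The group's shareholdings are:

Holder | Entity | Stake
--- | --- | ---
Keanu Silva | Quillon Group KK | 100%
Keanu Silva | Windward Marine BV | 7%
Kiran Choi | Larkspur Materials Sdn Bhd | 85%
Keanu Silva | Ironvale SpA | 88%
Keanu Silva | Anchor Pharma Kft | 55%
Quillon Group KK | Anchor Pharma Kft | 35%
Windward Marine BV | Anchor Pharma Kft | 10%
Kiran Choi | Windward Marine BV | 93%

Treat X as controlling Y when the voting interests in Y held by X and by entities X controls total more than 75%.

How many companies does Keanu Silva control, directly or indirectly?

Keanu holds 100% of Quillon, so Keanu controls Quillon.
Keanu and Quillon together hold 55% + 35% = 90% of Anchor, so Keanu controls Anchor.
Keanu holds 88% of Ironvale, so Keanu controls Ironvale.
No other company's threshold is met.
Keanu controls 3 companies.

3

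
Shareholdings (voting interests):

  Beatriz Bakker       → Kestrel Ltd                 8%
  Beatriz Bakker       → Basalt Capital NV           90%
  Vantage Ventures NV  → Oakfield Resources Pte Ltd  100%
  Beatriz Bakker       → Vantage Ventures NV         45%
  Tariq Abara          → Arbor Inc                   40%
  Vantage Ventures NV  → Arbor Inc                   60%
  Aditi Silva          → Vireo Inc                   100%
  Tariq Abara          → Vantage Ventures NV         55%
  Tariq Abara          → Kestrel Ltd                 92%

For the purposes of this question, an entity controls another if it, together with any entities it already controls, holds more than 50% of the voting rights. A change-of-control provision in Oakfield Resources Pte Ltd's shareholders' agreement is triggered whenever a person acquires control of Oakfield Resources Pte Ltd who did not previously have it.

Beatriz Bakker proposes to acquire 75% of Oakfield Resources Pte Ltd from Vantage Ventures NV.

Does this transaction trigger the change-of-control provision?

The purchase adds only to Beatriz's holdings (Vantage's stake shrinks), so Beatriz is the only person who could newly come to control Oakfield.
Beatriz holds 90% of Basalt, so Beatriz controls Basalt.
Neither Beatriz nor any entity Beatriz controls holds any voting interest in Oakfield.
So before the transaction, Beatriz does not control Oakfield.
After the purchase, Beatriz holds 75% of Oakfield directly, and Vantage's stake falls to 25%.
Beatriz holds 75% of Oakfield, so Beatriz controls Oakfield.
Beatriz did not control Oakfield before and does after, so the clause is triggered.

Yes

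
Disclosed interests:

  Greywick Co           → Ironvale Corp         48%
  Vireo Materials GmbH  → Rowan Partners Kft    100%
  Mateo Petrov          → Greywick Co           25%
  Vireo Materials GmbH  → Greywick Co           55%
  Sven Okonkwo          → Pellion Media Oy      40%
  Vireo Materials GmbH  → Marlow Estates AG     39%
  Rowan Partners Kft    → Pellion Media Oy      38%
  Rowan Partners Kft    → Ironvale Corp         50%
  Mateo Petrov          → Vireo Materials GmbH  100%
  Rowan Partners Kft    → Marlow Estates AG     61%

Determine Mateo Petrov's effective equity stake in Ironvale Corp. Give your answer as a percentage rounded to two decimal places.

Mateo reaches Ironvale along 3 paths.
Via Greywick: 25% × 48% = 12%.
Via Vireo → Greywick: 100% × 55% × 48% = 26.4%.
Via Vireo → Rowan: 100% × 100% × 50% = 50%.
Total: 12% + 26.4% + 50% = 88.4%.
Rounded: 88.40%.

88.40%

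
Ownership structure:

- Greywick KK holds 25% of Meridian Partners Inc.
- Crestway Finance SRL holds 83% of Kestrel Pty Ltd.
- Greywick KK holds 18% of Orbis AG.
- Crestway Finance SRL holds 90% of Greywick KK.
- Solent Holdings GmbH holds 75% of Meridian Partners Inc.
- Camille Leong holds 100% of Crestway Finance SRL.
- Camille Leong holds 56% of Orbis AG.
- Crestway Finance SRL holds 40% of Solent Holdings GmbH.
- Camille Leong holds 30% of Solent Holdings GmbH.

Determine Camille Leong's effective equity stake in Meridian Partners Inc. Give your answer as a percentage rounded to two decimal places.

Camille reaches Meridian along 3 paths.
Via Crestway → Greywick: 100% × 90% × 25% = 22.5%.
Via Crestway → Solent: 100% × 40% × 75% = 30%.
Via Solent: 30% × 75% = 22.5%.
Total: 22.5% + 30% + 22.5% = 75%.
Rounded: 75.00%.

75.00%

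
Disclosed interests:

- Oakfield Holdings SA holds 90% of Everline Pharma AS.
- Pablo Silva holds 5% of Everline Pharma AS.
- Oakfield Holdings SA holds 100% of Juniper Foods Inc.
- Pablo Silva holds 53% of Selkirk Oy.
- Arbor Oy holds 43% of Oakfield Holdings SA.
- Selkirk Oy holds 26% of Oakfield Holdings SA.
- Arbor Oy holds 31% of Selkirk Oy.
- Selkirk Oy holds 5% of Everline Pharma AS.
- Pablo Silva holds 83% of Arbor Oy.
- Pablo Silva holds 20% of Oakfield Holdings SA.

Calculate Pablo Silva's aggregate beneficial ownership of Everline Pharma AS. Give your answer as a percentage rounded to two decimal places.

Pablo reaches Everline along 7 paths.
Via Arbor → Selkirk: 83% × 31% × 5% = 1.2865%.
Via Selkirk: 53% × 5% = 2.65%.
Direct stake: 5% = 5%.
Via Oakfield: 20% × 90% = 18%.
Via Arbor → Oakfield: 83% × 43% × 90% = 32.121%.
Via Arbor → Selkirk → Oakfield: 83% × 31% × 26% × 90% = 6.02082%.
Via Selkirk → Oakfield: 53% × 26% × 90% = 12.402%.
Total: 1.2865% + 2.65% + 5% + 18% + 32.121% + 6.02082% + 12.402% = 77.48032%.
Rounded: 77.48%.

77.48%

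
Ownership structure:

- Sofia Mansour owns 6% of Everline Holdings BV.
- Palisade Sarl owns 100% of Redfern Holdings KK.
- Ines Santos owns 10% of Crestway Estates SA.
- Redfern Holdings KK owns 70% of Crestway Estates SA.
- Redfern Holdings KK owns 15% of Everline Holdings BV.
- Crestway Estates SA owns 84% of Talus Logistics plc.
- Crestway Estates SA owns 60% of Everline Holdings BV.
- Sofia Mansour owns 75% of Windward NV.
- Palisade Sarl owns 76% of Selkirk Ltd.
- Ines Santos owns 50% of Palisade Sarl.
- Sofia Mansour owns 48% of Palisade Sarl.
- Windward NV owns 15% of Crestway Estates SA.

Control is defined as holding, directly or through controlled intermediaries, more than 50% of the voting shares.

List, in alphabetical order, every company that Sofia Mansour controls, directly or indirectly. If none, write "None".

Windward NV

Sofia holds 75% of Windward, so Sofia controls Windward.
No other company's threshold is met.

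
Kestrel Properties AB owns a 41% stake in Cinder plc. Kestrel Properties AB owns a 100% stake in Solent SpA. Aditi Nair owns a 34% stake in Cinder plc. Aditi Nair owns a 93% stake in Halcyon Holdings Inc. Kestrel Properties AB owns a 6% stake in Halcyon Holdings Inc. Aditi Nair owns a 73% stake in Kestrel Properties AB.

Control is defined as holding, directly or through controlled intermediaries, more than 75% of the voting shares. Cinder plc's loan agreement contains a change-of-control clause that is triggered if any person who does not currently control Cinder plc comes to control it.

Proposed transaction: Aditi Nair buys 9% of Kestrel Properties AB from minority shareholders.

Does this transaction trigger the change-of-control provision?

The purchase changes only Aditi's holdings, so Aditi is the only person who could newly come to control Cinder.
Aditi holds 93% of Halcyon, so Aditi controls Halcyon.
In Cinder, Aditi's side holds only 34%, not > 75%.
So before the transaction, Aditi does not control Cinder.
After the purchase, Aditi's direct stake in Kestrel rises to 73% + 9% = 82%.
Aditi holds 82% of Kestrel, so Aditi controls Kestrel.
Aditi and Kestrel together hold 93% + 6% = 99% of Halcyon, so Aditi controls Halcyon.
Kestrel holds 100% of Solent, so Aditi controls Solent.
After the transaction, Aditi's side holds 41% + 34% = 75% of Cinder, not > 75%, so Aditi still does not control Cinder.
No new person acquires control, so the clause is not triggered.

No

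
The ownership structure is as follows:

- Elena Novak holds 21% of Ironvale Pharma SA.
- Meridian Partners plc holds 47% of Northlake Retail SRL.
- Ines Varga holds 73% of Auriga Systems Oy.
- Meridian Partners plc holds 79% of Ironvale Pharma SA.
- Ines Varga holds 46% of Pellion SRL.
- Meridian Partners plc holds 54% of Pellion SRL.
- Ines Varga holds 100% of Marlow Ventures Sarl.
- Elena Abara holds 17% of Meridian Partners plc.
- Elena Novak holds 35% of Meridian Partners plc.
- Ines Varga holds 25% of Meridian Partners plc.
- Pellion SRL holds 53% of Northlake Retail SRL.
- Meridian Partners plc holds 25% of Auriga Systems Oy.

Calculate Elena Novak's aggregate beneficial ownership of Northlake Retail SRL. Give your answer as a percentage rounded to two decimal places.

Elena Novak reaches Northlake along 2 paths.
Via Meridian → Pellion: 35% × 54% × 53% = 10.017%.
Via Meridian: 35% × 47% = 16.45%.
Total: 10.017% + 16.45% = 26.467%.
Rounded: 26.47%.

26.47%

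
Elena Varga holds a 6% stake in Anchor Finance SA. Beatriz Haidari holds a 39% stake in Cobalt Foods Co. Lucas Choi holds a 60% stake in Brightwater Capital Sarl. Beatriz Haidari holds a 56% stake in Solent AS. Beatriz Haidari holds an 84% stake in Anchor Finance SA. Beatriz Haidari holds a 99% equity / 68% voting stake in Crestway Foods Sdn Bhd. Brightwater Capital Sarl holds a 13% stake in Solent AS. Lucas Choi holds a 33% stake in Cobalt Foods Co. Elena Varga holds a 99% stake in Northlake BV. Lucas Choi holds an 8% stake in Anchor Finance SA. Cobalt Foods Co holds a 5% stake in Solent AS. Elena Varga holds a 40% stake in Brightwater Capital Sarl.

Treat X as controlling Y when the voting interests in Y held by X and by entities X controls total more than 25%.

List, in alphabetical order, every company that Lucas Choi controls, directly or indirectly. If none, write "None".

Brightwater Capital Sarl, Cobalt Foods Co

Lucas holds 33% of Cobalt, so Lucas controls Cobalt.
Lucas holds 60% of Brightwater, so Lucas controls Brightwater.
No other company's threshold is met.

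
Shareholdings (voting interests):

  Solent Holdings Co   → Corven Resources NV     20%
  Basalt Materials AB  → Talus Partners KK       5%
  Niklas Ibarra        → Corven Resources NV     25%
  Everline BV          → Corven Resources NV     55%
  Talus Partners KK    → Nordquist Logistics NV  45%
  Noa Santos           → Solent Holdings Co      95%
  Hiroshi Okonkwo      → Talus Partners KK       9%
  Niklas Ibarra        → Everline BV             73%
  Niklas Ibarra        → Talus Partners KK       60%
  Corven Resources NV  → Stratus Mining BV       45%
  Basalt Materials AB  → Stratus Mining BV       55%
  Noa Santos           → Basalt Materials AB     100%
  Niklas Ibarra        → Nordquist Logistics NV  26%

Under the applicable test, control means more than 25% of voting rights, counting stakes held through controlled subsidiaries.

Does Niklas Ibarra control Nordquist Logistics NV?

Niklas holds 60% of Talus, so Niklas controls Talus.
Niklas and Talus together hold 26% + 45% = 71% of Nordquist, so Niklas controls Nordquist.

Yes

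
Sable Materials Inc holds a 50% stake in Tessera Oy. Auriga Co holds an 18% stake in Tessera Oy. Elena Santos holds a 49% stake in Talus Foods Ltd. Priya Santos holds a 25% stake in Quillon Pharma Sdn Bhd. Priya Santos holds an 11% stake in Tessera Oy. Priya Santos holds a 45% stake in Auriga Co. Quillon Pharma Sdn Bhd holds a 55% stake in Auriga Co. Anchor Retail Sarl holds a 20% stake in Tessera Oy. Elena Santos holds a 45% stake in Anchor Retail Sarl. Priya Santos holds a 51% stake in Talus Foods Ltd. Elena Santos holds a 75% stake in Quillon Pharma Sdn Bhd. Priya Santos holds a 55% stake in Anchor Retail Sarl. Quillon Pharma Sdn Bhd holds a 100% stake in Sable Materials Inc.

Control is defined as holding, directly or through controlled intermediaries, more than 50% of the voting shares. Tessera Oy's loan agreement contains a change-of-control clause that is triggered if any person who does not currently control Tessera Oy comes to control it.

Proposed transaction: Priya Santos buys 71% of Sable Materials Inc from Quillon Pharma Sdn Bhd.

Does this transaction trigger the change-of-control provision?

The purchase adds only to Priya's holdings (Quillon's stake shrinks), so Priya is the only person who could newly come to control Tessera.
Priya holds 51% of Talus, so Priya controls Talus.
Priya holds 55% of Anchor, so Priya controls Anchor.
In Tessera, Priya's side holds only 20% + 11% = 31%, not > 50%.
So before the transaction, Priya does not control Tessera.
After the purchase, Priya holds 71% of Sable directly, and Quillon's stake falls to 29%.
Priya holds 71% of Sable, so Priya controls Sable.
Sable and Anchor and Priya together hold 50% + 20% + 11% = 81% of Tessera, so Priya controls Tessera.
Priya did not control Tessera before and does after, so the clause is triggered.

Yes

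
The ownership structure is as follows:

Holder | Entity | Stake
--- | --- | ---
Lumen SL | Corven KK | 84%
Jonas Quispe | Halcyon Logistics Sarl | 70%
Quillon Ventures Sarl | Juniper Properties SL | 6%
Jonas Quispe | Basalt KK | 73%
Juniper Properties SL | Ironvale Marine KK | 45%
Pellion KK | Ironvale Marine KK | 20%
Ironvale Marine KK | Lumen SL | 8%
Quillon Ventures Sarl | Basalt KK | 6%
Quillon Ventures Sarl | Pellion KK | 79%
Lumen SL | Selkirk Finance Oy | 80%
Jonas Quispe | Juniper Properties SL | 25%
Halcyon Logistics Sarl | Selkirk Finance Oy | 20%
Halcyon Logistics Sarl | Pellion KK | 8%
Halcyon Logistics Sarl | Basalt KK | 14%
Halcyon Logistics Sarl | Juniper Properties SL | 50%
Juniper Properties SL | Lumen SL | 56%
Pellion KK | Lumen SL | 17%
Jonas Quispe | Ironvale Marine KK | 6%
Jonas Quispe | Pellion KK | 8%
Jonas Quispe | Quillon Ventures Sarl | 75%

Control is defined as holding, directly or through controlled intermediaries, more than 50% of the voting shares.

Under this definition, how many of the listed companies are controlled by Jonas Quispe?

Jonas holds 70% of Halcyon, so Jonas controls Halcyon.
Jonas holds 75% of Quillon, so Jonas controls Quillon.
Halcyon and Jonas and Quillon together hold 8% + 8% + 79% = 95% of Pellion, so Jonas controls Pellion.
Jonas and Halcyon and Quillon together hold 25% + 50% + 6% = 81% of Juniper, so Jonas controls Juniper.
Juniper and Pellion and Jonas together hold 45% + 20% + 6% = 71% of Ironvale, so Jonas controls Ironvale.
Halcyon and Jonas and Quillon together hold 14% + 73% + 6% = 93% of Basalt, so Jonas controls Basalt.
Juniper and Pellion and Ironvale together hold 56% + 17% + 8% = 81% of Lumen, so Jonas controls Lumen.
Lumen holds 84% of Corven, so Jonas controls Corven.
Lumen and Halcyon together hold 80% + 20% = 100% of Selkirk, so Jonas controls Selkirk.
Jonas controls 9 companies.

9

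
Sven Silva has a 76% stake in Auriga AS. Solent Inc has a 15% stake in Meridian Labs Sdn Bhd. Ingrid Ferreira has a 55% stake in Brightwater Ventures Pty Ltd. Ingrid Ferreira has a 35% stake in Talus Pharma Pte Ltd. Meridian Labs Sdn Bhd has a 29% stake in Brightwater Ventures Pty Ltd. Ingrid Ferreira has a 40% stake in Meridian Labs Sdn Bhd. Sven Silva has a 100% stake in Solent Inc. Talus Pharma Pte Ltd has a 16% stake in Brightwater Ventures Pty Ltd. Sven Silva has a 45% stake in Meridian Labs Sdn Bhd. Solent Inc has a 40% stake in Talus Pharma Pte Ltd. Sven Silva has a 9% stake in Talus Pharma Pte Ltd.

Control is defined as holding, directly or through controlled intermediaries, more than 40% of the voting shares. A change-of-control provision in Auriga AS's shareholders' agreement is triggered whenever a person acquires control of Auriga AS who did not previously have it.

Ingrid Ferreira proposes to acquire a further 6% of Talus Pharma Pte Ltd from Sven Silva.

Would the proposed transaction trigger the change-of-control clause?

The purchase adds only to Ingrid's holdings (Sven's stake shrinks), so Ingrid is the only person who could newly come to control Auriga.
Ingrid holds 55% of Brightwater, so Ingrid controls Brightwater.
Neither Ingrid nor any entity Ingrid controls holds any voting interest in Auriga.
So before the transaction, Ingrid does not control Auriga.
After the purchase, Ingrid's direct stake in Talus rises to 35% + 6% = 41%, and Sven's stake falls to 3%.
Ingrid holds 41% of Talus, so Ingrid controls Talus.
Ingrid and Talus together hold 55% + 16% = 71% of Brightwater, so Ingrid controls Brightwater.
After the transaction, neither Ingrid nor any entity Ingrid controls holds a voting interest in Auriga, so Ingrid still does not control it.
No new person acquires control, so the clause is not triggered.

No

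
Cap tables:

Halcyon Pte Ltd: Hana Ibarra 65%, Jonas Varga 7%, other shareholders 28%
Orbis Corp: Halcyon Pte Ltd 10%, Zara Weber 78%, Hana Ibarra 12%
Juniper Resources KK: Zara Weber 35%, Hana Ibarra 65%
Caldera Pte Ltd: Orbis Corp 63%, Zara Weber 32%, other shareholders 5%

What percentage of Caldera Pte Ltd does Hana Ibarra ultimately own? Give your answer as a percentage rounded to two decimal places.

Hana reaches Caldera along 2 paths.
Via Halcyon → Orbis: 65% × 10% × 63% = 4.095%.
Via Orbis: 12% × 63% = 7.56%.
Total: 4.095% + 7.56% = 11.655%.
Rounded: 11.66%.

11.66%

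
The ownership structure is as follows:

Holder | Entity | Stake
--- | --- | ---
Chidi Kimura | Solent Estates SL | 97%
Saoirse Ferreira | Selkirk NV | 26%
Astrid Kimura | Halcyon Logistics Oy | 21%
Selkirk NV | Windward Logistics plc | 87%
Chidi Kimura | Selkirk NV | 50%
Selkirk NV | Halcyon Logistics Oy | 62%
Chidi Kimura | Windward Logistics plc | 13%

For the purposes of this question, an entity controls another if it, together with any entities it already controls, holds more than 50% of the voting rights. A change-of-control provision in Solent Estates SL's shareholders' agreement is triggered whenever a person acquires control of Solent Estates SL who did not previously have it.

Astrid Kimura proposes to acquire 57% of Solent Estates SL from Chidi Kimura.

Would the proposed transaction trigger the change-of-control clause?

The purchase adds only to Astrid's holdings (Chidi's stake shrinks), so Astrid is the only person who could newly come to control Solent.
Astrid's largest direct stake is 21% in Halcyon, which does not meet the threshold, so Astrid controls no company.
Neither Astrid nor any entity Astrid controls holds any voting interest in Solent.
So before the transaction, Astrid does not control Solent.
After the purchase, Astrid holds 57% of Solent directly, and Chidi's stake falls to 40%.
Astrid holds 57% of Solent, so Astrid controls Solent.
Astrid did not control Solent before and does after, so the clause is triggered.

Yes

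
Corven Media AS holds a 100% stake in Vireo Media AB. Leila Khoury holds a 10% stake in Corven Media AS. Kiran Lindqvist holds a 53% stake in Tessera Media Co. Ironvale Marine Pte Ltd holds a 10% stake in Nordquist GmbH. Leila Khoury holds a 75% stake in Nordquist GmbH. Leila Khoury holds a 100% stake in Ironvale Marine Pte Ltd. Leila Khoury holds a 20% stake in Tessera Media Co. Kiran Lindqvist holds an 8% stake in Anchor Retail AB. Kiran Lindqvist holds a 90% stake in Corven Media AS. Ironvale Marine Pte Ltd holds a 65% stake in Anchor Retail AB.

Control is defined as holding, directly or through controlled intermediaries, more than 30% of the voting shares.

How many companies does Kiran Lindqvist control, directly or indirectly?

Kiran holds 90% of Corven, so Kiran controls Corven.
Corven holds 100% of Vireo, so Kiran controls Vireo.
Kiran holds 53% of Tessera, so Kiran controls Tessera.
No other company's threshold is met.
Kiran controls 3 companies.

3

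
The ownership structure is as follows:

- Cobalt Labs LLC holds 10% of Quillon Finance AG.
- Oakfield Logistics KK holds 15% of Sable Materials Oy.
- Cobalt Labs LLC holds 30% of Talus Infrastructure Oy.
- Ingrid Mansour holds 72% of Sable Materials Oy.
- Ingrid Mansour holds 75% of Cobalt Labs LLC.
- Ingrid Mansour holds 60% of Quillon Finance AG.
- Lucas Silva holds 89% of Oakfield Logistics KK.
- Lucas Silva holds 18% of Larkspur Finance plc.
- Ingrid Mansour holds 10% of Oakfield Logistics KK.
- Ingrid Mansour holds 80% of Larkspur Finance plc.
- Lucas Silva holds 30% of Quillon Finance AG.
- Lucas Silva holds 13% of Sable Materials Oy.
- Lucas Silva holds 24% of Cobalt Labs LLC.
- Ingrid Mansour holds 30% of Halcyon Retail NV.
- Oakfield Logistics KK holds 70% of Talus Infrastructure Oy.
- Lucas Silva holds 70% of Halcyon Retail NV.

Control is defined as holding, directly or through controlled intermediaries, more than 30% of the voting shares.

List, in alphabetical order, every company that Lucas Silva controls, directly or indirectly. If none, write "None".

Halcyon Retail NV, Oakfield Logistics KK, Talus Infrastructure Oy

Lucas holds 89% of Oakfield, so Lucas controls Oakfield.
Lucas holds 70% of Halcyon, so Lucas controls Halcyon.
Oakfield holds 70% of Talus, so Lucas controls Talus.
No other company's threshold is met.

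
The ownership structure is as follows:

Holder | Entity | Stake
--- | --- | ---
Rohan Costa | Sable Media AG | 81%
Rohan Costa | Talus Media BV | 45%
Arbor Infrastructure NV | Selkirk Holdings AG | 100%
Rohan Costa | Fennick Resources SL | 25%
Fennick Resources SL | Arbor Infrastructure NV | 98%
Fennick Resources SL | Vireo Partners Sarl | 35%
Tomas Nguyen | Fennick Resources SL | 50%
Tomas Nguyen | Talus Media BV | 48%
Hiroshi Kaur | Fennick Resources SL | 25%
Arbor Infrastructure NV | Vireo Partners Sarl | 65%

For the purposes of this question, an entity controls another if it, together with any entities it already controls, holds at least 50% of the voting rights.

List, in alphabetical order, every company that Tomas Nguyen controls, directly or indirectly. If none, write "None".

Arbor Infrastructure NV, Fennick Resources SL, Selkirk Holdings AG, Vireo Partners Sarl

Tomas holds 50% of Fennick, so Tomas controls Fennick.
Fennick holds 98% of Arbor, so Tomas controls Arbor.
Arbor holds 100% of Selkirk, so Tomas controls Selkirk.
Arbor and Fennick together hold 65% + 35% = 100% of Vireo, so Tomas controls Vireo.
No other company's threshold is met.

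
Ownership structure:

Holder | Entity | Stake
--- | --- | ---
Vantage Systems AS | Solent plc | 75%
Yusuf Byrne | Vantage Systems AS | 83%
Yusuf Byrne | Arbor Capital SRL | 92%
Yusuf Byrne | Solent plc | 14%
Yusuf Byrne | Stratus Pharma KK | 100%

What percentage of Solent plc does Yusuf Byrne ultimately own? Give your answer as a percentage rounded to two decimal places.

Yusuf reaches Solent along 2 paths.
Via Vantage: 83% × 75% = 62.25%.
Direct stake: 14% = 14%.
Total: 62.25% + 14% = 76.25%.

76.25%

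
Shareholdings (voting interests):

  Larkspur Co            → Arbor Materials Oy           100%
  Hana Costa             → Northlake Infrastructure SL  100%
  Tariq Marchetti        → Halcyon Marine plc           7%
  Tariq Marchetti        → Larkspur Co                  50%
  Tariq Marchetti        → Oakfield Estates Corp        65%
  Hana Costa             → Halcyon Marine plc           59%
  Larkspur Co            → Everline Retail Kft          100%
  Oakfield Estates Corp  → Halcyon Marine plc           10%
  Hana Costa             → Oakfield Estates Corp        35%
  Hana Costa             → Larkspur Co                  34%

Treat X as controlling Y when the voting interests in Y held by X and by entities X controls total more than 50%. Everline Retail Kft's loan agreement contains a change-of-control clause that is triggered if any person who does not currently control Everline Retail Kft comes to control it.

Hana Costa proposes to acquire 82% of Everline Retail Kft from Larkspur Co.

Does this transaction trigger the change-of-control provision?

The purchase adds only to Hana's holdings (Larkspur's stake shrinks), so Hana is the only person who could newly come to control Everline.
Hana holds 100% of Northlake, so Hana controls Northlake.
Hana holds 59% of Halcyon, so Hana controls Halcyon.
Neither Hana nor any entity Hana controls holds any voting interest in Everline.
So before the transaction, Hana does not control Everline.
After the purchase, Hana holds 82% of Everline directly, and Larkspur's stake falls to 18%.
Hana holds 82% of Everline, so Hana controls Everline.
Hana did not control Everline before and does after, so the clause is triggered.

Yes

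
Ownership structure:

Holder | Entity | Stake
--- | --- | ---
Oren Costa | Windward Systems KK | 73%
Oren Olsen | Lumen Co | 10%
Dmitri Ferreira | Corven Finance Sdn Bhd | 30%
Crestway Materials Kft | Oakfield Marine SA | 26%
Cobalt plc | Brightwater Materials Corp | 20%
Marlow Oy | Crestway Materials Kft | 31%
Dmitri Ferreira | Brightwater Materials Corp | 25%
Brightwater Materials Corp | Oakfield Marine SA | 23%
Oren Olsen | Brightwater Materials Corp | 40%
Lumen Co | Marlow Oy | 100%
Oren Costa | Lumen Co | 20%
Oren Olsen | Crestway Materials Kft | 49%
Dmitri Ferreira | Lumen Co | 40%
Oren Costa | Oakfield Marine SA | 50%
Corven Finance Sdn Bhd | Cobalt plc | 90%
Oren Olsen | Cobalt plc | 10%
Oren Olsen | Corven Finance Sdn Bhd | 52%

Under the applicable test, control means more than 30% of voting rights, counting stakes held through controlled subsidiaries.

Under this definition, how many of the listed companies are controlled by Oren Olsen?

Oren Olsen holds 52% of Corven, so Oren Olsen controls Corven.
Oren Olsen and Corven together hold 10% + 90% = 100% of Cobalt, so Oren Olsen controls Cobalt.
Oren Olsen holds 49% of Crestway, so Oren Olsen controls Crestway.
Oren Olsen and Cobalt together hold 40% + 20% = 60% of Brightwater, so Oren Olsen controls Brightwater.
Brightwater and Crestway together hold 23% + 26% = 49% of Oakfield, so Oren Olsen controls Oakfield.
No other company's threshold is met.
Oren Olsen controls 5 companies.

5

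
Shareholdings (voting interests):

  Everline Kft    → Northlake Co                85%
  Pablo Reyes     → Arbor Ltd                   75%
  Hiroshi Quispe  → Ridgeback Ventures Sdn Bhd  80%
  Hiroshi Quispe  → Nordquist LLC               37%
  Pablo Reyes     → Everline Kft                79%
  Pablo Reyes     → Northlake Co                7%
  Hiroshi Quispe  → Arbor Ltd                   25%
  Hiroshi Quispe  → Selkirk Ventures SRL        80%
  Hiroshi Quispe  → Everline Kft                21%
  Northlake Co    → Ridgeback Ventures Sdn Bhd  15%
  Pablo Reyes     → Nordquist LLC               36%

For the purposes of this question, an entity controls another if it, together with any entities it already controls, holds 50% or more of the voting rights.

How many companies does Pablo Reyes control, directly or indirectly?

3

Pablo holds 75% of Arbor, so Pablo controls Arbor.
Pablo holds 79% of Everline, so Pablo controls Everline.
Everline and Pablo together hold 85% + 7% = 92% of Northlake, so Pablo controls Northlake.
No other company's threshold is met.
Pablo controls 3 companies.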